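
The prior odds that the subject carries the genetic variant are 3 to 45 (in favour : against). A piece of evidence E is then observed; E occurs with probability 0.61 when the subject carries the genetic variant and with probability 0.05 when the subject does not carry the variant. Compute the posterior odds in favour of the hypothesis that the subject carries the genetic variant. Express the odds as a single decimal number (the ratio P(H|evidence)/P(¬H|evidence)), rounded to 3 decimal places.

Prior odds = 3/45 = 0.066667. In log-odds, ln(0.066667) = -2.7081.
Add log likelihood ratio: ln(12.200) = 2.5014.
Posterior log-odds = -0.20661, so posterior odds = exp(-0.20661) = 0.81333.

Posterior odds ≈ 0.813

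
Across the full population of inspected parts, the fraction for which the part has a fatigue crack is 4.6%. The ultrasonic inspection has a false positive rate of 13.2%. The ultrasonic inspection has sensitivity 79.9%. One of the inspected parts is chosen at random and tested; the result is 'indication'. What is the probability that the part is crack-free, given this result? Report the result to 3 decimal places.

Let H be the event that the part has a fatigue crack. P(H) = 0.046, so P(¬H) = 0.954. With E the 'indication' result, P(E|H) = 0.799 and P(E|¬H) = 0.132.
P(E) = 0.799·0.046 + 0.132·0.954 = 0.036754 + 0.12593 = 0.16268.
By Bayes' theorem, P(H|E) = 0.036754 / 0.16268 = 0.226. Hence P(¬H|E) = 1 − 0.226 = 0.774.

P(¬H | E) ≈ 0.774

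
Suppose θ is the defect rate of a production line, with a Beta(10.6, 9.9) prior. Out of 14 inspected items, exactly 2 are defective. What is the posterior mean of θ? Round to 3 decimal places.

Posterior mean ≈ 0.365

The binomial likelihood is conjugate to the Beta prior: with 2 successes and 12 failures, the posterior is Beta(10.6+2, 9.9+12) = Beta(12.6, 21.9).
E[θ | data] = 12.6/(12.6+21.9) = 0.365.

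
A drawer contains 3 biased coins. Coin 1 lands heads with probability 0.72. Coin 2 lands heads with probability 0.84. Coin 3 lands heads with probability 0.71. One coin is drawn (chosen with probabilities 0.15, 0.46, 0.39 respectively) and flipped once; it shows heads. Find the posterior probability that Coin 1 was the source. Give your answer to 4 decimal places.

P(heads|C1) = 0.72; P(heads|C2) = 0.84; P(heads|C3) = 0.71.
Prior × likelihood for each source: 0.15·0.72=0.1080, 0.46·0.84=0.3864, 0.39·0.71=0.2769. Summing gives P(heads) = 0.77130.
P(Coin 1 | heads) = 0.1080 / 0.77130 = 0.1400.

Posterior probability ≈ 0.1400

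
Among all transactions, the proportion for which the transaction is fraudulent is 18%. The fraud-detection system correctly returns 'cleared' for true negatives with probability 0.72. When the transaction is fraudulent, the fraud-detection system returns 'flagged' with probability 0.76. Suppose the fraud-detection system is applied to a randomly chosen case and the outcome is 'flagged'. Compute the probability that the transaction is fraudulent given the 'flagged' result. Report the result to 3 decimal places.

Write H for 'the transaction is fraudulent'. Prior odds H:¬H = 0.18/0.82 = 0.21951. For the 'flagged' outcome, the likelihood ratio is 0.76/0.28 = 2.7143.
Posterior odds = 0.21951 × 2.7143 = 0.59582, so P(H|E) = 0.59582/(1+0.59582) = 0.373.

P(H | E) ≈ 0.373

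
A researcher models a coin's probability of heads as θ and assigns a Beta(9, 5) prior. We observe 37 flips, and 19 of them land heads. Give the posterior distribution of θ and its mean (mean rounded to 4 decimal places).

The binomial likelihood is conjugate to the Beta prior: with 19 successes and 18 failures, the posterior is Beta(9+19, 5+18) = Beta(28, 23).
Posterior mean = α/(α+β) = 28/51 = 0.5490.

Posterior: Beta(28, 23); mean ≈ 0.5490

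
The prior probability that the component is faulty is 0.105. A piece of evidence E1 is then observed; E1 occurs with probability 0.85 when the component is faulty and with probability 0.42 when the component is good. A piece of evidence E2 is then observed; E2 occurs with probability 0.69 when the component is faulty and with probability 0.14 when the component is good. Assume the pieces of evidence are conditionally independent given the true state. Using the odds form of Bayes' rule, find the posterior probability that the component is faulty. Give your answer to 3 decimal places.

Prior odds = 0.105/(1−0.105) = 0.11732. In log-odds, ln(0.11732) = -2.1429.
Add log likelihood ratios: ln(2.0238) + ln(4.9286) = 2.3000.
Posterior log-odds = 0.15717, so posterior odds = exp(0.15717) = 1.1702. Converting, P(H|E) = 1.1702/2.1702 = 0.539.

Posterior probability ≈ 0.539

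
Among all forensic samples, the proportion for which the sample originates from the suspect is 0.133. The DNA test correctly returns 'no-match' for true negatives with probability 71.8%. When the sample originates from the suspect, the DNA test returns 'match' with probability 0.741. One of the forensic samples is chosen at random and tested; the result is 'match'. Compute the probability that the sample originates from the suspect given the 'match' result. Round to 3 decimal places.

Let H be the event that the sample originates from the suspect. P(H) = 0.133, so P(¬H) = 0.867. With E the 'match' result, P(E|H) = 0.741 and P(E|¬H) = 0.282.
P(E) = 0.741·0.133 + 0.282·0.867 = 0.098553 + 0.24449 = 0.34305.
By Bayes' theorem, P(H|E) = 0.098553 / 0.34305 = 0.287.

P(H | E) ≈ 0.287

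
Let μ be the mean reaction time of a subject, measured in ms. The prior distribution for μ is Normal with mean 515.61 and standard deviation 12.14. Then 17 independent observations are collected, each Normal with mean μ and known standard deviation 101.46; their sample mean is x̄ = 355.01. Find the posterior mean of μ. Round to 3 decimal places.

Prior precision 1/τ₀² = 1/12.14² = 0.00678520; data precision n/σ² = 17/101.46² = 0.00165143.
Posterior precision = 0.00678520 + 0.00165143 = 0.00843663.
Posterior mean = (0.00678520·515.61 + 0.00165143·355.01) / 0.00843663 = 484.173.

Posterior mean ≈ 484.173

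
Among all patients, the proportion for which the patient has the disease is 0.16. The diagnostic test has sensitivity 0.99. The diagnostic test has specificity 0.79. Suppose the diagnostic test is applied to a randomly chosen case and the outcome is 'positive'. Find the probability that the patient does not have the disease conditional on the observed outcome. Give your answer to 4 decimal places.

Let H be the event that the patient has the disease. P(H) = 0.16, so P(¬H) = 0.84. With E the 'positive' result, P(E|H) = 0.99 and P(E|¬H) = 0.21.
P(E) = 0.99·0.16 + 0.21·0.84 = 0.15840 + 0.17640 = 0.33480.
By Bayes' theorem, P(H|E) = 0.15840 / 0.33480 = 0.4731. Hence P(¬H|E) = 1 − 0.4731 = 0.5269.

P(¬H | E) ≈ 0.5269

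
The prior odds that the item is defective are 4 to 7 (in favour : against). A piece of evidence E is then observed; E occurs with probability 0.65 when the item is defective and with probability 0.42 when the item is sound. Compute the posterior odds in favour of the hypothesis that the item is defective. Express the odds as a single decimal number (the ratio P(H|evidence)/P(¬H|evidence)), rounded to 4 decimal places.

Posterior odds ≈ 0.8844

Prior odds = 4/7 = 0.57143.
Likelihood ratio for E = 0.65/0.42 = 1.5476.
Posterior odds = prior odds × LR = 0.88435.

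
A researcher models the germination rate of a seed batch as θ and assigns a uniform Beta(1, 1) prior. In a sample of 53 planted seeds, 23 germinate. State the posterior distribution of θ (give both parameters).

The binomial likelihood is conjugate to the Beta prior: with 23 successes and 30 failures, the posterior is Beta(1+23, 1+30) = Beta(24, 31).

Posterior: Beta(24, 31)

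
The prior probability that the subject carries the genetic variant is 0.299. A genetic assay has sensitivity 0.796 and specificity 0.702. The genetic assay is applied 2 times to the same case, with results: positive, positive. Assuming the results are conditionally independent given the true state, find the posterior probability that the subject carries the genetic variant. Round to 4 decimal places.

With H the event that the subject carries the genetic variant, the joint likelihood of the observed sequence is P(data|H) = 0.796·0.796 = 0.63362 and P(data|¬H) = 0.298·0.298 = 0.088804.
Bayes: P(H|data) = 0.299·0.63362 / (0.299·0.63362 + 0.701·0.088804) = 0.18945/0.25170 = 0.7527.

Posterior P(H) ≈ 0.7527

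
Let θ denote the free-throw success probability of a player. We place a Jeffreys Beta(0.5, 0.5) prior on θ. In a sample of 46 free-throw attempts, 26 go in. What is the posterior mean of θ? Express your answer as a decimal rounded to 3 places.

The binomial likelihood is conjugate to the Beta prior: with 26 successes and 20 failures, the posterior is Beta(0.5+26, 0.5+20) = Beta(26.5, 20.5).
E[θ | data] = 26.5/(26.5+20.5) = 0.564.

Posterior mean ≈ 0.564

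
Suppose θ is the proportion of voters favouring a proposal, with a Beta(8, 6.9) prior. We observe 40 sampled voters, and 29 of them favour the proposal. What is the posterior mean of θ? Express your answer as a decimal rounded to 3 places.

Posterior mean ≈ 0.674

The binomial likelihood is conjugate to the Beta prior: with 29 successes and 11 failures, the posterior is Beta(8+29, 6.9+11) = Beta(37, 17.9).
Posterior mean = α/(α+β) = 37/54.9 = 0.674.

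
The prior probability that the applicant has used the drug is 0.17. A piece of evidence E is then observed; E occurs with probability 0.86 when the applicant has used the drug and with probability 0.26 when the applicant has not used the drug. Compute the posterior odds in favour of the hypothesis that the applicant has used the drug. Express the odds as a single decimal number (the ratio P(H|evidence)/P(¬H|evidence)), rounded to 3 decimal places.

Posterior odds ≈ 0.677

Prior odds = 0.17/(1−0.17) = 0.20482. In log-odds, ln(0.20482) = -1.5856.
Add log likelihood ratio: ln(3.3077) = 1.1963.
Posterior log-odds = -0.38938, so posterior odds = exp(-0.38938) = 0.67748.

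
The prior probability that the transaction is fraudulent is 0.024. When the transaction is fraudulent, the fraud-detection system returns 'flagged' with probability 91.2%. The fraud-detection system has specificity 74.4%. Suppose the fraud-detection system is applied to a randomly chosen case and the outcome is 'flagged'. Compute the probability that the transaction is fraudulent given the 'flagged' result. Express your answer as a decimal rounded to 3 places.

P(H | E) ≈ 0.081

Let H be the event that the transaction is fraudulent. P(H) = 0.024, so P(¬H) = 0.976. With E the 'flagged' result, P(E|H) = 0.912 and P(E|¬H) = 0.256.
P(E) = 0.912·0.024 + 0.256·0.976 = 0.021888 + 0.24986 = 0.27174.
By Bayes' theorem, P(H|E) = 0.021888 / 0.27174 = 0.081.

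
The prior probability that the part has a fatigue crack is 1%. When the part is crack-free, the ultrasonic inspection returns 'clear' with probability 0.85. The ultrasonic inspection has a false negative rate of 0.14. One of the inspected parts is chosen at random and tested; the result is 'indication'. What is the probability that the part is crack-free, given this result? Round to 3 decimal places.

P(¬H | E) ≈ 0.945

Write H for 'the part has a fatigue crack'. Prior odds H:¬H = 0.01/0.99 = 0.010101. For the 'indication' outcome, the likelihood ratio is 0.86/0.15 = 5.7333.
Posterior odds = 0.010101 × 5.7333 = 0.057912, so P(H|E) = 0.057912/(1+0.057912) = 0.055. Then P(¬H|E) = 1 − 0.055 = 0.945.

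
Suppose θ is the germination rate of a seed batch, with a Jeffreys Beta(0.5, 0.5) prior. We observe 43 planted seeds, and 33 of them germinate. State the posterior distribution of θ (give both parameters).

The binomial likelihood is conjugate to the Beta prior: with 33 successes and 10 failures, the posterior is Beta(0.5+33, 0.5+10) = Beta(33.5, 10.5).

Posterior: Beta(33.5, 10.5)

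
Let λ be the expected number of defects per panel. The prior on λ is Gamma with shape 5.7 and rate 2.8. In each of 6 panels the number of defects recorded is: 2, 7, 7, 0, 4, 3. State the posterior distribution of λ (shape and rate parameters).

Posterior: Gamma(shape=28.7, rate=8.8)

The Poisson likelihood adds the total count to the shape and the number of exposure periods to the rate. Here ∑xᵢ = 23 and n = 6, so shape 5.7→28.7 and rate 2.8→8.8.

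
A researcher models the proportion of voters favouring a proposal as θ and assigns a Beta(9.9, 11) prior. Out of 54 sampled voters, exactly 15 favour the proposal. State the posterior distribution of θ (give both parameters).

Posterior: Beta(24.9, 50)

The binomial likelihood is conjugate to the Beta prior: with 15 successes and 39 failures, the posterior is Beta(9.9+15, 11+39) = Beta(24.9, 50).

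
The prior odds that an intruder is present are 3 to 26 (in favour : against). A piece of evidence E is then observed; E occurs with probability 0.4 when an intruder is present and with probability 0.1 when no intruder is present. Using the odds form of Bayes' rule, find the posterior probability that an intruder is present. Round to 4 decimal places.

Posterior probability ≈ 0.3158

Prior odds = 3/26 = 0.11538. In log-odds, ln(0.11538) = -2.1595.
Add log likelihood ratio: ln(4.0000) = 1.3863.
Posterior log-odds = -0.77319, so posterior odds = exp(-0.77319) = 0.46154. Converting, P(H|E) = 0.46154/1.4615 = 0.3158.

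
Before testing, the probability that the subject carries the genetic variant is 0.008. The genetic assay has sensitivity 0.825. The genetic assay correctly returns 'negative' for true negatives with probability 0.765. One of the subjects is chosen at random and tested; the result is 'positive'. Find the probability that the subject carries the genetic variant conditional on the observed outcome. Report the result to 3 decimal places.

Write H for 'the subject carries the genetic variant'. Prior odds H:¬H = 0.008/0.992 = 0.0080645. For the 'positive' outcome, the likelihood ratio is 0.825/0.235 = 3.5106.
Posterior odds = 0.0080645 × 3.5106 = 0.028312, so P(H|E) = 0.028312/(1+0.028312) = 0.028.

P(H | E) ≈ 0.028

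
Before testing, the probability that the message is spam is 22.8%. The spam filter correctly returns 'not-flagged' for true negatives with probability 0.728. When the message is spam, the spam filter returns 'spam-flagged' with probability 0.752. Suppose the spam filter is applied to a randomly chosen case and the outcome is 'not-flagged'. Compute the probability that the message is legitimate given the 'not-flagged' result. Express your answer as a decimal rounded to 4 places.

Let H be the event that the message is spam. P(H) = 0.228, so P(¬H) = 0.772. With E the 'not-flagged' result, P(E|H) = 0.248 and P(E|¬H) = 0.728.
P(E) = 0.248·0.228 + 0.728·0.772 = 0.056544 + 0.56202 = 0.61856.
By Bayes' theorem, P(H|E) = 0.056544 / 0.61856 = 0.0914. Hence P(¬H|E) = 1 − 0.0914 = 0.9086.

P(¬H | E) ≈ 0.9086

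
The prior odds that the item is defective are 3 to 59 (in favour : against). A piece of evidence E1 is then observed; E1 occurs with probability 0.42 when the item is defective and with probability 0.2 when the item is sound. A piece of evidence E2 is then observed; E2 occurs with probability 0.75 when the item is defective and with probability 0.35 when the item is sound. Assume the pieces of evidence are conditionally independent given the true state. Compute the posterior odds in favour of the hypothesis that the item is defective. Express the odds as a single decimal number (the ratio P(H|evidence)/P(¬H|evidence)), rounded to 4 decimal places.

Posterior odds ≈ 0.2288

Prior odds = 3/59 = 0.050847. In log-odds, ln(0.050847) = -2.9789.
Add log likelihood ratios: ln(2.1000) + ln(2.1429) = 1.5041.
Posterior log-odds = -1.4748, so posterior odds = exp(-1.4748) = 0.22881.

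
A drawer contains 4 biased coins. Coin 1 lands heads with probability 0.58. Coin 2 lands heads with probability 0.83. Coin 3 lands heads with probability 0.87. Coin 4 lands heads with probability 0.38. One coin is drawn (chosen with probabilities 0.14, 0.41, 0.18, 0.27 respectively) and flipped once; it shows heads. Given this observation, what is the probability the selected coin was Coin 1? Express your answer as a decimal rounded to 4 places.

Tabulate prior·likelihood by source: [1] prior 0.14, lik 0.58, product 0.08120; [2] prior 0.41, lik 0.83, product 0.3403; [3] prior 0.18, lik 0.87, product 0.1566; [4] prior 0.27, lik 0.38, product 0.1026.
Normalizing constant = 0.68070; the posterior for Coin 1 is its product over the sum, 0.08120/0.68070 = 0.1193.

Posterior probability ≈ 0.1193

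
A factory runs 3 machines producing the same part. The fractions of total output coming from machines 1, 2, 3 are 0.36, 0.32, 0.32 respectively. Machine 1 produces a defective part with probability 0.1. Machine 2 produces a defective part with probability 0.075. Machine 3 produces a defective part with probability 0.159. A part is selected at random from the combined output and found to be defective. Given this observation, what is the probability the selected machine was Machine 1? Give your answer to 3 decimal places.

P(defective|M1) = 0.1; P(defective|M2) = 0.075; P(defective|M3) = 0.159.
Prior × likelihood for each source: 0.36·0.1=0.03600, 0.32·0.075=0.02400, 0.32·0.159=0.05088. Summing gives P(defective) = 0.11088.
P(Machine 1 | defective) = 0.03600 / 0.11088 = 0.325.

Posterior probability ≈ 0.325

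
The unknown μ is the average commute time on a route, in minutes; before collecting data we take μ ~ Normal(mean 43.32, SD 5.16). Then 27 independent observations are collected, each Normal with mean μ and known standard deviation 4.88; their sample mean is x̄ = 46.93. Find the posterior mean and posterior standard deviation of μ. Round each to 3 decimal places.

Posterior mean ≈ 46.814; posterior SD ≈ 0.924

Prior precision 1/τ₀² = 1/5.16² = 0.0375578; data precision n/σ² = 27/4.88² = 1.13377.
Posterior precision = 0.0375578 + 1.13377 = 1.17133, giving posterior SD = 1/√1.17133 = 0.924.
Posterior mean = (0.0375578·43.32 + 1.13377·46.93) / 1.17133 = 46.814.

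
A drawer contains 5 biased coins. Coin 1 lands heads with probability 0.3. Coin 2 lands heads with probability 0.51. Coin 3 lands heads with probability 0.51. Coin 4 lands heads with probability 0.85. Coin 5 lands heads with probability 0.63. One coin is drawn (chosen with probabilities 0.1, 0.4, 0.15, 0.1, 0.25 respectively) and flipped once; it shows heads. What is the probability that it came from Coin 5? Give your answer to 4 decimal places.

Posterior probability ≈ 0.2848

Tabulate prior·likelihood by source: [1] prior 0.1, lik 0.3, product 0.03000; [2] prior 0.4, lik 0.51, product 0.2040; [3] prior 0.15, lik 0.51, product 0.07650; [4] prior 0.1, lik 0.85, product 0.08500; [5] prior 0.25, lik 0.63, product 0.1575.
Normalizing constant = 0.55300; the posterior for Coin 5 is its product over the sum, 0.1575/0.55300 = 0.2848.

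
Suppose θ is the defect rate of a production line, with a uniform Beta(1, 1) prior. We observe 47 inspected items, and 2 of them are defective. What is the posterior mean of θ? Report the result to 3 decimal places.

Observing 2 successes and 45 failures updates Beta(1, 1) by adding the success and failure counts to the two shape parameters: α = 1+2 = 3, β = 1+45 = 46.
Posterior mean = α/(α+β) = 3/49 = 0.061.

Posterior mean ≈ 0.061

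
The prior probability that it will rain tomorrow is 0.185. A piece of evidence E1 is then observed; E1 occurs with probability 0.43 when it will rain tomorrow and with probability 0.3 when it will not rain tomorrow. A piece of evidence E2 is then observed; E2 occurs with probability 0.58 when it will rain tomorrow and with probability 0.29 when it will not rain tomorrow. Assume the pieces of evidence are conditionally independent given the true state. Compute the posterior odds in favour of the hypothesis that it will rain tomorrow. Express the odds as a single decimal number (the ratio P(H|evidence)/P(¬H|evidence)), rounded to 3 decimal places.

Posterior odds ≈ 0.651

Prior odds = 0.185/(1−0.185) = 0.22699.
Likelihood ratio for E1 = 0.43/0.3 = 1.4333.
Likelihood ratio for E2 = 0.58/0.29 = 2.0000.
Posterior odds = prior odds × LR₁ × LR₂ = 0.65072.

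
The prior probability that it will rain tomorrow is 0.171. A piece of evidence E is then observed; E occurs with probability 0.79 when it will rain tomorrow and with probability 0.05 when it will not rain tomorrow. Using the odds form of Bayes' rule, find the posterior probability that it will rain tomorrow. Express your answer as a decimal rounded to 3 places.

Prior odds = 0.171/(1−0.171) = 0.20627.
Likelihood ratio for E = 0.79/0.05 = 15.800.
Posterior odds = prior odds × LR = 3.2591.
Posterior probability = odds/(1+odds) = 3.2591/4.2591 = 0.765.

Posterior probability ≈ 0.765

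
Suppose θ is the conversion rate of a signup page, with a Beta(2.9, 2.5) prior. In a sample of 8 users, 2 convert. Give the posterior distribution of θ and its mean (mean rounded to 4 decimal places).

Observing 2 successes and 6 failures updates Beta(2.9, 2.5) by adding the success and failure counts to the two shape parameters: α = 2.9+2 = 4.9, β = 2.5+6 = 8.5.
Posterior mean = α/(α+β) = 4.9/13.4 = 0.3657.

Posterior: Beta(4.9, 8.5); mean ≈ 0.3657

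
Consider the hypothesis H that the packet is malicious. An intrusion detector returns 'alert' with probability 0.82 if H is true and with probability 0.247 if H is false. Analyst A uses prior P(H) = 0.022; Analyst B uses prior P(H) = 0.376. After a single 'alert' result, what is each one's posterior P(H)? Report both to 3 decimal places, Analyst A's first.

Analyst A: 0.069; Analyst B: 0.667

The likelihood ratio for an 'alert' result is 0.82/0.247 = 3.3198.
Analyst A: prior odds 0.022/0.978 = 0.022495; posterior odds 0.074679; posterior probability 0.069.
Analyst B: prior odds 0.376/0.624 = 0.60256; posterior odds 2.0004; posterior probability 0.667.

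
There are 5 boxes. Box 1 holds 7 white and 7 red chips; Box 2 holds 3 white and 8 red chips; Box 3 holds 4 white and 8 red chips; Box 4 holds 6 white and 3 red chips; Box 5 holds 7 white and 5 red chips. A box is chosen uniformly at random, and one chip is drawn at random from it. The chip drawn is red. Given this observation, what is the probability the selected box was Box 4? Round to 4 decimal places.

Tabulate prior·likelihood by source: [1] prior 0.2, lik 0.5, product 0.1000; [2] prior 0.2, lik 0.7273, product 0.1455; [3] prior 0.2, lik 0.6667, product 0.1333; [4] prior 0.2, lik 0.3333, product 0.06667; [5] prior 0.2, lik 0.4167, product 0.08333.
Normalizing constant = 0.52879; the posterior for Box 4 is its product over the sum, 0.06667/0.52879 = 0.1261.

Posterior probability ≈ 0.1261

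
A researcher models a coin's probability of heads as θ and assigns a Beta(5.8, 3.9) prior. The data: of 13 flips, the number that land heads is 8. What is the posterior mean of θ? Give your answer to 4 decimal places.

The binomial likelihood is conjugate to the Beta prior: with 8 successes and 5 failures, the posterior is Beta(5.8+8, 3.9+5) = Beta(13.8, 8.9).
E[θ | data] = 13.8/(13.8+8.9) = 0.6079.

Posterior mean ≈ 0.6079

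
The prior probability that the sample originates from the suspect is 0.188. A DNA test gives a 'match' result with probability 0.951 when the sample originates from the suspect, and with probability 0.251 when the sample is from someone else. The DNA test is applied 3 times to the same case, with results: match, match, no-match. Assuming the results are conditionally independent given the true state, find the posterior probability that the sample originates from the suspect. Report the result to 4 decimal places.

Posterior P(H) ≈ 0.1786

With H the event that the sample originates from the suspect, the joint likelihood of the observed sequence is P(data|H) = 0.951·0.951·0.049 = 0.044316 and P(data|¬H) = 0.251·0.251·0.749 = 0.047188.
Bayes: P(H|data) = 0.188·0.044316 / (0.188·0.044316 + 0.812·0.047188) = 0.0083313/0.046648 = 0.1786.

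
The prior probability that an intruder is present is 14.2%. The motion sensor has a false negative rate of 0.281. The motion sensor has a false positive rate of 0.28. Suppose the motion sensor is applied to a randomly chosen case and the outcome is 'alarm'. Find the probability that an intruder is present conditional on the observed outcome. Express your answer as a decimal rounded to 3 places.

P(H | E) ≈ 0.298

Write H for 'an intruder is present'. Prior odds H:¬H = 0.142/0.858 = 0.16550. For the 'alarm' outcome, the likelihood ratio is 0.719/0.28 = 2.5679.
Posterior odds = 0.16550 × 2.5679 = 0.42498, so P(H|E) = 0.42498/(1+0.42498) = 0.298.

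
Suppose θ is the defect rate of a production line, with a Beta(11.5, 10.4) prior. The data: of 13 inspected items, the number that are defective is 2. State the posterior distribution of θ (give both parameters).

Observing 2 successes and 11 failures updates Beta(11.5, 10.4) by adding the success and failure counts to the two shape parameters: α = 11.5+2 = 13.5, β = 10.4+11 = 21.4.

Posterior: Beta(13.5, 21.4)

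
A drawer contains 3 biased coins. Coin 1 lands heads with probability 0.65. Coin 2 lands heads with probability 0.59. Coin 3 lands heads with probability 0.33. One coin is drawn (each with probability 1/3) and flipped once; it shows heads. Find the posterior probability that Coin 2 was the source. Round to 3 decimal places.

Posterior probability ≈ 0.376

P(heads|C1) = 0.65; P(heads|C2) = 0.59; P(heads|C3) = 0.33.
Prior × likelihood for each source: 0.333333·0.65=0.2167, 0.333333·0.59=0.1967, 0.333333·0.33=0.1100. Summing gives P(heads) = 0.52333.
P(Coin 2 | heads) = 0.1967 / 0.52333 = 0.376.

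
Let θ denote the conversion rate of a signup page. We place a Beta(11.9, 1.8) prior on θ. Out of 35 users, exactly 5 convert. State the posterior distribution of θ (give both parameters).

The binomial likelihood is conjugate to the Beta prior: with 5 successes and 30 failures, the posterior is Beta(11.9+5, 1.8+30) = Beta(16.9, 31.8).

Posterior: Beta(16.9, 31.8)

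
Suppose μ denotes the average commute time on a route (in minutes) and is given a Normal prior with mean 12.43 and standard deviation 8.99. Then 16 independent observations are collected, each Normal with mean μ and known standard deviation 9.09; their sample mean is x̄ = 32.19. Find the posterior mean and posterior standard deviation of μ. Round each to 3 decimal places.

Posterior mean ≈ 31.003; posterior SD ≈ 2.203

Prior precision 1/τ₀² = 1/8.99² = 0.0123732; data precision n/σ² = 16/9.09² = 0.193639.
Posterior precision = 0.0123732 + 0.193639 = 0.206012, giving posterior SD = 1/√0.206012 = 2.203.
Posterior mean = (0.0123732·12.43 + 0.193639·32.19) / 0.206012 = 31.003.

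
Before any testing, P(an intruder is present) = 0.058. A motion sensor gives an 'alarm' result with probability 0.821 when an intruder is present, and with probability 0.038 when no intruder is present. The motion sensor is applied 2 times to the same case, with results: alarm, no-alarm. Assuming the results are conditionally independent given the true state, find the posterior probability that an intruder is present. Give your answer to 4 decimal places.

With H the event that an intruder is present, the joint likelihood of the observed sequence is P(data|H) = 0.821·0.179 = 0.14696 and P(data|¬H) = 0.038·0.962 = 0.036556.
Bayes: P(H|data) = 0.058·0.14696 / (0.058·0.14696 + 0.942·0.036556) = 0.0085236/0.042959 = 0.1984.

Posterior P(H) ≈ 0.1984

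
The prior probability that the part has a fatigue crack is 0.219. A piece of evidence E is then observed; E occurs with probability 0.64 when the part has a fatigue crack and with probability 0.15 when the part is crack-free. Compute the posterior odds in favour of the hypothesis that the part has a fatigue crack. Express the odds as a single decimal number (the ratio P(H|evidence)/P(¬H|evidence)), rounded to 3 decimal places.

Posterior odds ≈ 1.196

Prior odds = 0.219/(1−0.219) = 0.28041. In log-odds, ln(0.28041) = -1.2715.
Add log likelihood ratio: ln(4.2667) = 1.4508.
Posterior log-odds = 0.17933, so posterior odds = exp(0.17933) = 1.1964.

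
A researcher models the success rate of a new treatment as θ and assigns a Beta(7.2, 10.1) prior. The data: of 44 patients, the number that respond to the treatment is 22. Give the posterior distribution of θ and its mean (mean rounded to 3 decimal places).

Observing 22 successes and 22 failures updates Beta(7.2, 10.1) by adding the success and failure counts to the two shape parameters: α = 7.2+22 = 29.2, β = 10.1+22 = 32.1.
E[θ | data] = 29.2/(29.2+32.1) = 0.476.

Posterior: Beta(29.2, 32.1); mean ≈ 0.476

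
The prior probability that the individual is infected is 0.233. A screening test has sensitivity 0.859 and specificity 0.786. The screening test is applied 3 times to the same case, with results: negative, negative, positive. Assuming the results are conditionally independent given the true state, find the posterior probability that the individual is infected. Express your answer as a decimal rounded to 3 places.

Posterior P(H) ≈ 0.038

With H the event that the individual is infected, the joint likelihood of the observed sequence is P(data|H) = 0.141·0.141·0.859 = 0.017078 and P(data|¬H) = 0.786·0.786·0.214 = 0.13221.
Bayes: P(H|data) = 0.233·0.017078 / (0.233·0.017078 + 0.767·0.13221) = 0.0039791/0.10538 = 0.0378.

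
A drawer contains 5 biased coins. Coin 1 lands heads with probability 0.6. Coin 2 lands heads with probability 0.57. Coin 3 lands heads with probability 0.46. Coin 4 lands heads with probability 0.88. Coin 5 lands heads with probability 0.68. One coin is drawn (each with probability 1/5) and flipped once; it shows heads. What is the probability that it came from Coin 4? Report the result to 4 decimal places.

Posterior probability ≈ 0.2759

Tabulate prior·likelihood by source: [1] prior 0.2, lik 0.6, product 0.1200; [2] prior 0.2, lik 0.57, product 0.1140; [3] prior 0.2, lik 0.46, product 0.09200; [4] prior 0.2, lik 0.88, product 0.1760; [5] prior 0.2, lik 0.68, product 0.1360.
Normalizing constant = 0.63800; the posterior for Coin 4 is its product over the sum, 0.1760/0.63800 = 0.2759.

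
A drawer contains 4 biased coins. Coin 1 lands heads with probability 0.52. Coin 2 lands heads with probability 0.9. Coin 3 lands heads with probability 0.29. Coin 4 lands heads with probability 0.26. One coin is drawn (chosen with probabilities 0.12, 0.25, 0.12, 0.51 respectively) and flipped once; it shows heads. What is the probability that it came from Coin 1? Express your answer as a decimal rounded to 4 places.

Tabulate prior·likelihood by source: [1] prior 0.12, lik 0.52, product 0.06240; [2] prior 0.25, lik 0.9, product 0.2250; [3] prior 0.12, lik 0.29, product 0.03480; [4] prior 0.51, lik 0.26, product 0.1326.
Normalizing constant = 0.45480; the posterior for Coin 1 is its product over the sum, 0.06240/0.45480 = 0.1372.

Posterior probability ≈ 0.1372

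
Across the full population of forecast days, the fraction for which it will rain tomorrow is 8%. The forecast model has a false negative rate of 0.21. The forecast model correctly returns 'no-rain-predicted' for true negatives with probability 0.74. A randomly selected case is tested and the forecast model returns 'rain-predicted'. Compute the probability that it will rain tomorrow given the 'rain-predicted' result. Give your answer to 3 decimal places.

P(H | E) ≈ 0.209

Let H be the event that it will rain tomorrow. P(H) = 0.08, so P(¬H) = 0.92. With E the 'rain-predicted' result, P(E|H) = 0.79 and P(E|¬H) = 0.26.
P(E) = 0.79·0.08 + 0.26·0.92 = 0.063200 + 0.23920 = 0.30240.
By Bayes' theorem, P(H|E) = 0.063200 / 0.30240 = 0.209.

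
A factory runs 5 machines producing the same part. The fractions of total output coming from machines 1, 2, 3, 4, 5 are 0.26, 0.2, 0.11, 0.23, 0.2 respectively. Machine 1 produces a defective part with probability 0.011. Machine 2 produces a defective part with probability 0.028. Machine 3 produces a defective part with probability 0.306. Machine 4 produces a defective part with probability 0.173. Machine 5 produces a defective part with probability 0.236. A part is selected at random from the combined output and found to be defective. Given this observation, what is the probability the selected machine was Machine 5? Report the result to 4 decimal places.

Posterior probability ≈ 0.3656

P(defective|M1) = 0.011; P(defective|M2) = 0.028; P(defective|M3) = 0.306; P(defective|M4) = 0.173; P(defective|M5) = 0.236.
Prior × likelihood for each source: 0.26·0.011=0.002860, 0.2·0.028=0.005600, 0.11·0.306=0.03366, 0.23·0.173=0.03979, 0.2·0.236=0.04720. Summing gives P(defective) = 0.12911.
P(Machine 5 | defective) = 0.04720 / 0.12911 = 0.3656.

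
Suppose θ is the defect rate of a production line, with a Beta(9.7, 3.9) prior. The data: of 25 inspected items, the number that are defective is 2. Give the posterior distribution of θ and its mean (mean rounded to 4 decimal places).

Posterior: Beta(11.7, 26.9); mean ≈ 0.3031

Observing 2 successes and 23 failures updates Beta(9.7, 3.9) by adding the success and failure counts to the two shape parameters: α = 9.7+2 = 11.7, β = 3.9+23 = 26.9.
Posterior mean = α/(α+β) = 11.7/38.6 = 0.3031.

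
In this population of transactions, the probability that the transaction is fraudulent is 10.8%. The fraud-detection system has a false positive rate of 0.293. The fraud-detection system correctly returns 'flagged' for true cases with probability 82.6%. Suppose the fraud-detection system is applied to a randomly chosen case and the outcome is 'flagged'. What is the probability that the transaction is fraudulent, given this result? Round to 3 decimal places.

P(H | E) ≈ 0.254

Let H be the event that the transaction is fraudulent. P(H) = 0.108, so P(¬H) = 0.892. With E the 'flagged' result, P(E|H) = 0.826 and P(E|¬H) = 0.293.
P(E) = 0.826·0.108 + 0.293·0.892 = 0.089208 + 0.26136 = 0.35056.
By Bayes' theorem, P(H|E) = 0.089208 / 0.35056 = 0.254.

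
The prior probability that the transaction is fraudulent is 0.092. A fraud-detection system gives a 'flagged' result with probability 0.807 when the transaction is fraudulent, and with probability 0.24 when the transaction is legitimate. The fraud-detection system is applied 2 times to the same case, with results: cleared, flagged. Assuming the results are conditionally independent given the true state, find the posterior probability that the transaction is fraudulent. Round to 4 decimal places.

Let H be the event that the transaction is fraudulent; start with P(H) = 0.092. P('flagged'|H) = 0.807, P('flagged'|¬H) = 0.24.
Update on result 1 ('cleared'): P(H) ← 0.193·0.0920 / (0.193·0.0920 + 0.76·0.9080) = 0.017756/0.70784 = 0.0251.
Update on result 2 ('flagged'): P(H) ← 0.807·0.0251 / (0.807·0.0251 + 0.24·0.9749) = 0.020244/0.25422 = 0.0796.

Posterior P(H) ≈ 0.0796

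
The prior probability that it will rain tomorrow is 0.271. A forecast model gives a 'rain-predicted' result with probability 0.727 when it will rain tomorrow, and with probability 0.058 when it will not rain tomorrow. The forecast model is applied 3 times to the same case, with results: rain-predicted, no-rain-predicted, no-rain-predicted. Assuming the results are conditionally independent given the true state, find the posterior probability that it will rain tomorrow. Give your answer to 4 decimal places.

With H the event that it will rain tomorrow, the joint likelihood of the observed sequence is P(data|H) = 0.727·0.273·0.273 = 0.054183 and P(data|¬H) = 0.058·0.942·0.942 = 0.051467.
Bayes: P(H|data) = 0.271·0.054183 / (0.271·0.054183 + 0.729·0.051467) = 0.014683/0.052203 = 0.2813.

Posterior P(H) ≈ 0.2813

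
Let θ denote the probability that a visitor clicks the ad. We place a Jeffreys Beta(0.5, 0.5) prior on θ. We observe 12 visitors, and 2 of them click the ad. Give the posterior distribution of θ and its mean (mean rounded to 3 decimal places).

The binomial likelihood is conjugate to the Beta prior: with 2 successes and 10 failures, the posterior is Beta(0.5+2, 0.5+10) = Beta(2.5, 10.5).
Posterior mean = α/(α+β) = 2.5/13 = 0.192.

Posterior: Beta(2.5, 10.5); mean ≈ 0.192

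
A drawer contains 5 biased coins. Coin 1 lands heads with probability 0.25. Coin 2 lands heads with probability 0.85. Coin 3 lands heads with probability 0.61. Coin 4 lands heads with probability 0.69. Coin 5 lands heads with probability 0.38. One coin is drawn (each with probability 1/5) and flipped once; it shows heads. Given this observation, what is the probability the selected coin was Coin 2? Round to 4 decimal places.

Posterior probability ≈ 0.3058

P(heads|C1) = 0.25; P(heads|C2) = 0.85; P(heads|C3) = 0.61; P(heads|C4) = 0.69; P(heads|C5) = 0.38.
Prior × likelihood for each source: 0.2·0.25=0.05000, 0.2·0.85=0.1700, 0.2·0.61=0.1220, 0.2·0.69=0.1380, 0.2·0.38=0.07600. Summing gives P(heads) = 0.55600.
P(Coin 2 | heads) = 0.1700 / 0.55600 = 0.3058.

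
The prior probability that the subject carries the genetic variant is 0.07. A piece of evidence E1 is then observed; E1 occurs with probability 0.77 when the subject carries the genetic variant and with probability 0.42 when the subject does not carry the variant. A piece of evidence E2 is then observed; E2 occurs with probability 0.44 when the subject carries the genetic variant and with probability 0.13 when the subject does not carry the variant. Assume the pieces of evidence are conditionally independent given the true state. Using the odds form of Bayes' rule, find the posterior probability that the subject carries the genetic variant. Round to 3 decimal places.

Prior odds = 0.07/(1−0.07) = 0.075269.
Likelihood ratio for E1 = 0.77/0.42 = 1.8333.
Likelihood ratio for E2 = 0.44/0.13 = 3.3846.
Posterior odds = prior odds × LR₁ × LR₂ = 0.46705.
Posterior probability = odds/(1+odds) = 0.46705/1.4671 = 0.318.

Posterior probability ≈ 0.318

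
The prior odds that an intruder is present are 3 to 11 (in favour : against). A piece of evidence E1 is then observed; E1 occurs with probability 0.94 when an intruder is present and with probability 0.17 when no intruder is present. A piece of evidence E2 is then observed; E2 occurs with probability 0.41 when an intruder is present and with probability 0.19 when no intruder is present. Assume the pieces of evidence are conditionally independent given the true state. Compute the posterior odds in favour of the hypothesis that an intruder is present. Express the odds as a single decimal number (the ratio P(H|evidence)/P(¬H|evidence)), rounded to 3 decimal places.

Prior odds = 3/11 = 0.27273. In log-odds, ln(0.27273) = -1.2993.
Add log likelihood ratios: ln(5.5294) + ln(2.1579) = 2.4792.
Posterior log-odds = 1.1799, so posterior odds = exp(1.1799) = 3.2542.

Posterior odds ≈ 3.254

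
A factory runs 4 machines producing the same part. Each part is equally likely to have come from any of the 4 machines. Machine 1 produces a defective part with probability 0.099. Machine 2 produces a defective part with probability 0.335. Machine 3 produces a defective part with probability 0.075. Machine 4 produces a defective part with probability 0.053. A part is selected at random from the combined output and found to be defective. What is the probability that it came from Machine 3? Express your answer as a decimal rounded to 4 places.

Posterior probability ≈ 0.1335

Tabulate prior·likelihood by source: [1] prior 0.25, lik 0.099, product 0.02475; [2] prior 0.25, lik 0.335, product 0.08375; [3] prior 0.25, lik 0.075, product 0.01875; [4] prior 0.25, lik 0.053, product 0.01325.
Normalizing constant = 0.14050; the posterior for Machine 3 is its product over the sum, 0.01875/0.14050 = 0.1335.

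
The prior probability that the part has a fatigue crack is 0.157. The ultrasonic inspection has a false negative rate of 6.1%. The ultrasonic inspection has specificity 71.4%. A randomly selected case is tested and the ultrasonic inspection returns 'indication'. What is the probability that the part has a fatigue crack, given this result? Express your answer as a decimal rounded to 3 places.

Write H for 'the part has a fatigue crack'. Prior odds H:¬H = 0.157/0.843 = 0.18624. For the 'indication' outcome, the likelihood ratio is 0.939/0.286 = 3.2832.
Posterior odds = 0.18624 × 3.2832 = 0.61147, so P(H|E) = 0.61147/(1+0.61147) = 0.379.

P(H | E) ≈ 0.379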